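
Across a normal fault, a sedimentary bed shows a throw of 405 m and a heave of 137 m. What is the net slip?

428 m

net slip = √(throw² + heave²) = √(405² + 137²) = 428 m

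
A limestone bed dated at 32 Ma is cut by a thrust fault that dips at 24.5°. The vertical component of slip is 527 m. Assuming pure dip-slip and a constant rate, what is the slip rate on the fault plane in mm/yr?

dip-slip = throw / sin(dip) = 527 m / sin(24.5°) = 1271 m
rate = 1271 m / 32 Ma = 0.0000397 m/yr = 0.0397 mm/yr

0.0397 mm/yr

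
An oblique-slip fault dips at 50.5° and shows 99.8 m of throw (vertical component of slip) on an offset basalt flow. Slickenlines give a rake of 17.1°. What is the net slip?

440 m

dip-slip = throw / sin(dip) = 99.8 / sin(50.5°) = 129.3 m
net slip = dip-slip / sin(rake) = 129.3 / sin(17.1°) = 440 m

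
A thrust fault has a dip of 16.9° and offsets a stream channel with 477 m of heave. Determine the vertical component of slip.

145 m

throw = heave × tan(dip) = 477 × tan(16.9°) = 145 m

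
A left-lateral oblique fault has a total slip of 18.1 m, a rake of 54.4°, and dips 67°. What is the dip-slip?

dip-slip = net slip × sin(rake) = 18.1 m × sin(54.4°) = 14.7 m

14.7 m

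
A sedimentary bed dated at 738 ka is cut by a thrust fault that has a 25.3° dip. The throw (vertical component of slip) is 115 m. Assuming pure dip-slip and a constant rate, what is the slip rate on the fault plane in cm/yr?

dip-slip = throw / sin(dip) = 115 m / sin(25.3°) = 269.1 m
rate = 269.1 m / 738 ka = 0.000365 m/yr = 0.0365 cm/yr

0.0365 cm/yr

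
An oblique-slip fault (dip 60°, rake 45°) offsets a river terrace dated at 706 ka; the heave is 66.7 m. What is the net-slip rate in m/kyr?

0.267 m/kyr

dip-slip = heave / cos(dip) = 66.7 / cos(60°) = 133.4 m
net slip = dip-slip / sin(rake) = 133.4 / sin(45°) = 188.7 m
rate = 188.7 m / 706 ka = 0.000267 m/yr = 0.267 m/kyr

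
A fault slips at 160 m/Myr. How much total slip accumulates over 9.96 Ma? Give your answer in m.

slip = rate × time = 160 m/Myr × 9.96 Ma = 1590 m

1590 m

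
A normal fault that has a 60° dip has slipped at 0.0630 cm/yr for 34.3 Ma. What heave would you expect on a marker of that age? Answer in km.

dip-slip = rate × time = 0.0630 cm/yr × 34.3 Ma = 21610 m
heave = dip-slip × cos(dip) = 21610 × cos(60°) = 10800 m = 10.8 km

10.8 km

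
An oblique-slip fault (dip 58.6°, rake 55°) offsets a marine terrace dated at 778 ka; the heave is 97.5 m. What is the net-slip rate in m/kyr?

dip-slip = heave / cos(dip) = 97.5 / cos(58.6°) = 187.1 m
net slip = dip-slip / sin(rake) = 187.1 / sin(55°) = 228.5 m
rate = 228.5 m / 778 ka = 0.000294 m/yr = 0.294 m/kyr

0.294 m/kyr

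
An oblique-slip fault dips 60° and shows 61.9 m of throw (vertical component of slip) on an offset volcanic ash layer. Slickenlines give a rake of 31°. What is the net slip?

139 m

dip-slip = throw / sin(dip) = 61.9 / sin(60°) = 71.48 m
net slip = dip-slip / sin(rake) = 71.48 / sin(31°) = 139 m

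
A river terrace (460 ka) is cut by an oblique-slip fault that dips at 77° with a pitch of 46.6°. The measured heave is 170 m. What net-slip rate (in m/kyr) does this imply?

2.26 m/kyr

dip-slip = heave / cos(dip) = 170 / cos(77°) = 755.7 m
net slip = dip-slip / sin(rake) = 755.7 / sin(46.6°) = 1040 m
rate = 1040 m / 460 ka = 0.00226 m/yr = 2.26 m/kyr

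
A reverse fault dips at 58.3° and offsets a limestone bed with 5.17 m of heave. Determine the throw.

throw = heave × tan(dip) = 5.17 × tan(58.3°) = 8.37 m

8.37 m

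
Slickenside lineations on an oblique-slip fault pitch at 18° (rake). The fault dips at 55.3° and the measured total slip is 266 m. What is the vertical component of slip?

67.6 m

dip-slip = net slip × sin(rake) = 266 m × sin(18°) = 82.20 m
throw = dip-slip × sin(dip) = 82.20 × sin(55.3°) = 67.6 m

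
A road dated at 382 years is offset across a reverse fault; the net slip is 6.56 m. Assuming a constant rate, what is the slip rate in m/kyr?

17.2 m/kyr

rate = 6.56 m / 382 years = 0.0172 m/yr = 17.2 m/kyr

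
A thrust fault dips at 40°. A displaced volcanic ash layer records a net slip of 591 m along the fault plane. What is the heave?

heave = dip-slip × cos(dip) = 591 m × cos(40°) = 453 m

453 m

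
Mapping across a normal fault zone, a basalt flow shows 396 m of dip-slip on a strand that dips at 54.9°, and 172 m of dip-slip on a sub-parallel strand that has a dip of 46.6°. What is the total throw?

449 m

throw_A = 396 × sin(54.9°) = 324 m
throw_B = 172 × sin(46.6°) = 125 m
total = 324 + 125 = 449 m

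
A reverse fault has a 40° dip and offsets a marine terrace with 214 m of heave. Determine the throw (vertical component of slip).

throw = heave × tan(dip) = 214 × tan(40°) = 180 m

180 m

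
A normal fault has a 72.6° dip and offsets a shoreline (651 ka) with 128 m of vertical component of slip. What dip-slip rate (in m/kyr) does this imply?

0.206 m/kyr

dip-slip = throw / sin(dip) = 128 m / sin(72.6°) = 134.1 m
rate = 134.1 m / 651 ka = 0.000206 m/yr = 0.206 m/kyr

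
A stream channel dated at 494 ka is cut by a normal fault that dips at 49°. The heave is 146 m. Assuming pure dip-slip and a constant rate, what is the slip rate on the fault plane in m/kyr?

0.450 m/kyr

dip-slip = heave / cos(dip) = 146 m / cos(49°) = 222.5 m
rate = 222.5 m / 494 ka = 0.000450 m/yr = 0.450 m/kyr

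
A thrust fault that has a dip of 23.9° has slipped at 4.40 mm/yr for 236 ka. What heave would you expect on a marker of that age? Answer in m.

949 m

dip-slip = rate × time = 4.40 mm/yr × 236 ka = 1038 m
heave = dip-slip × cos(dip) = 1038 × cos(23.9°) = 949 m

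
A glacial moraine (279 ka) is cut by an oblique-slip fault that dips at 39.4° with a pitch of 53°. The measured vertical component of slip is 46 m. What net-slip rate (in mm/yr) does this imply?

dip-slip = throw / sin(dip) = 46 / sin(39.4°) = 72.47 m
net slip = dip-slip / sin(rake) = 72.47 / sin(53°) = 90.74 m
rate = 90.74 m / 279 ka = 0.000325 m/yr = 0.325 mm/yr

0.325 mm/yr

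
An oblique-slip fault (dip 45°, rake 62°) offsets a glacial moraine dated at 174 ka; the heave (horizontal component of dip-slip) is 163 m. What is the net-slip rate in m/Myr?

1500 m/Myr

dip-slip = heave / cos(dip) = 163 / cos(45°) = 230.5 m
net slip = dip-slip / sin(rake) = 230.5 / sin(62°) = 261.1 m
rate = 261.1 m / 174 ka = 0.00150 m/yr = 1500 m/Myr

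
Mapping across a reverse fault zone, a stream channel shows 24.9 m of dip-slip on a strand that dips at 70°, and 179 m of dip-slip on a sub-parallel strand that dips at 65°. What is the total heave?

heave_A = 24.9 × cos(70°) = 8.516 m
heave_B = 179 × cos(65°) = 75.65 m
total = 8.516 + 75.65 = 84.2 m

84.2 m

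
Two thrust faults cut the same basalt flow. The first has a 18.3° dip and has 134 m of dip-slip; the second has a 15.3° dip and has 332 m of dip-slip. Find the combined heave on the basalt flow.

heave_A = 134 × cos(18.3°) = 127.2 m
heave_B = 332 × cos(15.3°) = 320.2 m
total = 127.2 + 320.2 = 447 m

447 m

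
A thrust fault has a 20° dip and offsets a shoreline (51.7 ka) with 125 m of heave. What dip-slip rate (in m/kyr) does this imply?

dip-slip = heave / cos(dip) = 125 m / cos(20°) = 133 m
rate = 133 m / 51.7 ka = 0.00257 m/yr = 2.57 m/kyr

2.57 m/kyr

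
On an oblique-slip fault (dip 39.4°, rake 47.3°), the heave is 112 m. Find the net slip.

dip-slip = heave / cos(dip) = 112 / cos(39.4°) = 144.9 m
net slip = dip-slip / sin(rake) = 144.9 / sin(47.3°) = 197 m

197 m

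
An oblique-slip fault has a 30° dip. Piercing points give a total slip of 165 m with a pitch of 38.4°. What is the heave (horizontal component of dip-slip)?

dip-slip = net slip × sin(rake) = 165 m × sin(38.4°) = 102.5 m
heave = dip-slip × cos(dip) = 102.5 × cos(30°) = 88.8 m

88.8 m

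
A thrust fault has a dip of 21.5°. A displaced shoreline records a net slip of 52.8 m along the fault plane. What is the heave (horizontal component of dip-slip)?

49.1 m

heave = dip-slip × cos(dip) = 52.8 m × cos(21.5°) = 49.1 m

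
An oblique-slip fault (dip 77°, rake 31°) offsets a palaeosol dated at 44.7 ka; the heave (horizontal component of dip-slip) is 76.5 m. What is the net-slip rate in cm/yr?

1.48 cm/yr

dip-slip = heave / cos(dip) = 76.5 / cos(77°) = 340.1 m
net slip = dip-slip / sin(rake) = 340.1 / sin(31°) = 660.3 m
rate = 660.3 m / 44.7 ka = 0.0148 m/yr = 1.48 cm/yr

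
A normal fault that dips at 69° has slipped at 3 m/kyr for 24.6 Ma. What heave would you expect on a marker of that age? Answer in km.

dip-slip = rate × time = 3 m/kyr × 24.6 Ma = 73800 m
heave = dip-slip × cos(dip) = 73800 × cos(69°) = 26400 m = 26.4 km

26.4 km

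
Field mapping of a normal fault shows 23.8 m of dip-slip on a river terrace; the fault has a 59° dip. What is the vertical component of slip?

throw = dip-slip × sin(dip) = 23.8 m × sin(59°) = 20.4 m

20.4 m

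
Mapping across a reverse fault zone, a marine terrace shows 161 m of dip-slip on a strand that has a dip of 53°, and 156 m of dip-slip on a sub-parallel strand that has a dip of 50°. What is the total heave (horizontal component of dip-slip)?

heave_A = 161 × cos(53°) = 96.89 m
heave_B = 156 × cos(50°) = 100.3 m
total = 96.89 + 100.3 = 197 m

197 m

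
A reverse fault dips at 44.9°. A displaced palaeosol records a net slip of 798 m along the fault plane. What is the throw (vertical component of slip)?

563 m

throw = dip-slip × sin(dip) = 798 m × sin(44.9°) = 563 m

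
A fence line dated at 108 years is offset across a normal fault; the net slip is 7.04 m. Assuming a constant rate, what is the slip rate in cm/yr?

6.52 cm/yr

rate = 7.04 m / 108 years = 0.0652 m/yr = 6.52 cm/yr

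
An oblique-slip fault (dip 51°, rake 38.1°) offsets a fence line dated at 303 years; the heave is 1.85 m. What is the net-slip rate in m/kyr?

dip-slip = heave / cos(dip) = 1.85 / cos(51°) = 2.940 m
net slip = dip-slip / sin(rake) = 2.940 / sin(38.1°) = 4.764 m
rate = 4.764 m / 303 years = 0.0157 m/yr = 15.7 m/kyr

15.7 m/kyr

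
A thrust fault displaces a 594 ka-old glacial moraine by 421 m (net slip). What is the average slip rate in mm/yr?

rate = 421 m / 594 ka = 0.000709 m/yr = 0.709 mm/yr

0.709 mm/yr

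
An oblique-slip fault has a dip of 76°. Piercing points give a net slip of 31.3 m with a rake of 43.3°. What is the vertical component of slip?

20.8 m

dip-slip = net slip × sin(rake) = 31.3 m × sin(43.3°) = 21.47 m
throw = dip-slip × sin(dip) = 21.47 × sin(76°) = 20.8 m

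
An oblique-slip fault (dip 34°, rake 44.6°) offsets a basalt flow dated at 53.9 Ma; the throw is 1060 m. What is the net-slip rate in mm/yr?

dip-slip = throw / sin(dip) = 1060 / sin(34°) = 1896 m
net slip = dip-slip / sin(rake) = 1896 / sin(44.6°) = 2700 m
rate = 2700 m / 53.9 Ma = 0.0000501 m/yr = 0.0501 mm/yr

0.0501 mm/yr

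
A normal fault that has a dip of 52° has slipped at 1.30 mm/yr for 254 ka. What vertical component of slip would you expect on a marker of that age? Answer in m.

dip-slip = rate × time = 1.30 mm/yr × 254 ka = 330.2 m
throw = dip-slip × sin(dip) = 330.2 × sin(52°) = 260 m

260 m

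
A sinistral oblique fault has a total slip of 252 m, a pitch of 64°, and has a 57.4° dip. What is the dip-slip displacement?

226 m

dip-slip = net slip × sin(rake) = 252 m × sin(64°) = 226 m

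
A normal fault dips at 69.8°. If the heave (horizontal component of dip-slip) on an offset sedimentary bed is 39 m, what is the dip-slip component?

dip-slip = heave / cos(dip) = 39 / cos(69.8°) = 113 m

113 m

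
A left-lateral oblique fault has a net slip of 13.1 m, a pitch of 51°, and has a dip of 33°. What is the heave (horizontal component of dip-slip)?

dip-slip = net slip × sin(rake) = 13.1 m × sin(51°) = 10.18 m
heave = dip-slip × cos(dip) = 10.18 × cos(33°) = 8.54 m

8.54 m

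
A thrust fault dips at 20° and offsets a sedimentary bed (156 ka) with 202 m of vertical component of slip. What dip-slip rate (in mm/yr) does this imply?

3.79 mm/yr

dip-slip = throw / sin(dip) = 202 m / sin(20°) = 590.6 m
rate = 590.6 m / 156 ka = 0.00379 m/yr = 3.79 mm/yr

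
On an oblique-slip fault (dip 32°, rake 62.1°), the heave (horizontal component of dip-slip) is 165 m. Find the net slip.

220 m

dip-slip = heave / cos(dip) = 165 / cos(32°) = 194.6 m
net slip = dip-slip / sin(rake) = 194.6 / sin(62.1°) = 220 m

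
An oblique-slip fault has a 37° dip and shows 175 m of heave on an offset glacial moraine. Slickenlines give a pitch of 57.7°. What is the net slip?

259 m

dip-slip = heave / cos(dip) = 175 / cos(37°) = 219.1 m
net slip = dip-slip / sin(rake) = 219.1 / sin(57.7°) = 259 m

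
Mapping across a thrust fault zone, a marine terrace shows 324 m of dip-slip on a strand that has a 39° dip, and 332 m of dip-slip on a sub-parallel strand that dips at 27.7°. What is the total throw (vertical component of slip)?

throw_A = 324 × sin(39°) = 203.9 m
throw_B = 332 × sin(27.7°) = 154.3 m
total = 203.9 + 154.3 = 358 m

358 m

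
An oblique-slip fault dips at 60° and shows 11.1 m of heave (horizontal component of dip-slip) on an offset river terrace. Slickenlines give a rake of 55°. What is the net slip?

27.1 m

dip-slip = heave / cos(dip) = 11.1 / cos(60°) = 22.20 m
net slip = dip-slip / sin(rake) = 22.20 / sin(55°) = 27.1 m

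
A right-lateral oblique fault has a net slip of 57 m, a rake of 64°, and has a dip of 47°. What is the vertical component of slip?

dip-slip = net slip × sin(rake) = 57 m × sin(64°) = 51.23 m
throw = dip-slip × sin(dip) = 51.23 × sin(47°) = 37.5 m

37.5 m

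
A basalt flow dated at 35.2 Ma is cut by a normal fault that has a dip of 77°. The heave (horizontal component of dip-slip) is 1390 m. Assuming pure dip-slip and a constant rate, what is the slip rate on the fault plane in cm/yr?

dip-slip = heave / cos(dip) = 1390 m / cos(77°) = 6179 m
rate = 6179 m / 35.2 Ma = 0.000176 m/yr = 0.0176 cm/yr

0.0176 cm/yr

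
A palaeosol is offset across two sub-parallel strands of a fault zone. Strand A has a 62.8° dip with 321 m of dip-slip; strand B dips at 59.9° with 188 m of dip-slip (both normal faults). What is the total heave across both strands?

241 m

heave_A = 321 × cos(62.8°) = 146.7 m
heave_B = 188 × cos(59.9°) = 94.28 m
total = 146.7 + 94.28 = 241 m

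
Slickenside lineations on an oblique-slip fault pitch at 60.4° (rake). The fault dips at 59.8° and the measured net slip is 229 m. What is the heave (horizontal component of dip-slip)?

100 m

dip-slip = net slip × sin(rake) = 229 m × sin(60.4°) = 199.1 m
heave = dip-slip × cos(dip) = 199.1 × cos(59.8°) = 100 m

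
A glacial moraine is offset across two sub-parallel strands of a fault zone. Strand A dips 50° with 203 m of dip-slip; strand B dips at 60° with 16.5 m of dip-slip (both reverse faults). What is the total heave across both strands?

139 m

heave_A = 203 × cos(50°) = 130.5 m
heave_B = 16.5 × cos(60°) = 8.250 m
total = 130.5 + 8.250 = 139 m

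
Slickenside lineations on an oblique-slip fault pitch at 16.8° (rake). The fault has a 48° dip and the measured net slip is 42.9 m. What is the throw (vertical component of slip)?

dip-slip = net slip × sin(rake) = 42.9 m × sin(16.8°) = 12.40 m
throw = dip-slip × sin(dip) = 12.40 × sin(48°) = 9.21 m

9.21 m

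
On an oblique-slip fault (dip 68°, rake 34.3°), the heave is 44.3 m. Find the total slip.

210 m

dip-slip = heave / cos(dip) = 44.3 / cos(68°) = 118.3 m
net slip = dip-slip / sin(rake) = 118.3 / sin(34.3°) = 210 m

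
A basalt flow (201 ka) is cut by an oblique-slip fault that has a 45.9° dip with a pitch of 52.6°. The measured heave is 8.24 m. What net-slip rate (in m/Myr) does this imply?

dip-slip = heave / cos(dip) = 8.24 / cos(45.9°) = 11.84 m
net slip = dip-slip / sin(rake) = 11.84 / sin(52.6°) = 14.90 m
rate = 14.90 m / 201 ka = 0.0000742 m/yr = 74.2 m/Myr

74.2 m/Myr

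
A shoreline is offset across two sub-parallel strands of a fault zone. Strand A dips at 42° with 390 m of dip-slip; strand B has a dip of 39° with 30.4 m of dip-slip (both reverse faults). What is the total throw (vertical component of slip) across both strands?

throw_A = 390 × sin(42°) = 261 m
throw_B = 30.4 × sin(39°) = 19.13 m
total = 261 + 19.13 = 280 m

280 m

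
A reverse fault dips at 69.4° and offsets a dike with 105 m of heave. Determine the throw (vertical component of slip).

279 m

throw = heave × tan(dip) = 105 × tan(69.4°) = 279 m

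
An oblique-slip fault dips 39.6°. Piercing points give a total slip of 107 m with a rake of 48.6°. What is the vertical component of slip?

dip-slip = net slip × sin(rake) = 107 m × sin(48.6°) = 80.26 m
throw = dip-slip × sin(dip) = 80.26 × sin(39.6°) = 51.2 m

51.2 m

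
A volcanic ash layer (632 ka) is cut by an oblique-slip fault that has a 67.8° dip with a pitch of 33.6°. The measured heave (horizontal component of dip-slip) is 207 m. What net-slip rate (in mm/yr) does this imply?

1.57 mm/yr

dip-slip = heave / cos(dip) = 207 / cos(67.8°) = 547.8 m
net slip = dip-slip / sin(rake) = 547.8 / sin(33.6°) = 990 m
rate = 990 m / 632 ka = 0.00157 m/yr = 1.57 mm/yr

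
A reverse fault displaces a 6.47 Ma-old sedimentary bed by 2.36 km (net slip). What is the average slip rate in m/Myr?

365 m/Myr

rate = 2.36 km / 6.47 Ma = 0.000365 m/yr = 365 m/Myr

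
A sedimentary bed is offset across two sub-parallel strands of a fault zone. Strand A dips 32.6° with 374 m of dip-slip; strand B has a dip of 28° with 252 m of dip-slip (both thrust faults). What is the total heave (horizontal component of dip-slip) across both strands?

heave_A = 374 × cos(32.6°) = 315.1 m
heave_B = 252 × cos(28°) = 222.5 m
total = 315.1 + 222.5 = 538 m

538 m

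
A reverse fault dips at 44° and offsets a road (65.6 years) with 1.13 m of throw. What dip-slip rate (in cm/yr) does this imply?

dip-slip = throw / sin(dip) = 1.13 m / sin(44°) = 1.627 m
rate = 1.627 m / 65.6 years = 0.0248 m/yr = 2.48 cm/yr

2.48 cm/yr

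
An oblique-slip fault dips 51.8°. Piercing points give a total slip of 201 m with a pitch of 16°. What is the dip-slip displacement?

55.4 m

dip-slip = net slip × sin(rake) = 201 m × sin(16°) = 55.4 m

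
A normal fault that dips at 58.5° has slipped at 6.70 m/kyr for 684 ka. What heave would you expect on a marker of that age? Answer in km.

dip-slip = rate × time = 6.70 m/kyr × 684 ka = 4583 m
heave = dip-slip × cos(dip) = 4583 × cos(58.5°) = 2390 m = 2.39 km

2.39 km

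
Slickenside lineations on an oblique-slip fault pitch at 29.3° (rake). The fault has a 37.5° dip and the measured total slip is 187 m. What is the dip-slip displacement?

91.5 m

dip-slip = net slip × sin(rake) = 187 m × sin(29.3°) = 91.5 m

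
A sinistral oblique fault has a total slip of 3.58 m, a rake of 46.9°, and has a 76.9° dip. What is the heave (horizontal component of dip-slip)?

dip-slip = net slip × sin(rake) = 3.58 m × sin(46.9°) = 2.614 m
heave = dip-slip × cos(dip) = 2.614 × cos(76.9°) = 0.592 m

0.592 m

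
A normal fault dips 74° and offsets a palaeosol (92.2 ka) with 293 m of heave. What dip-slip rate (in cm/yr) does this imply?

dip-slip = heave / cos(dip) = 293 m / cos(74°) = 1063 m
rate = 1063 m / 92.2 ka = 0.0115 m/yr = 1.15 cm/yr

1.15 cm/yr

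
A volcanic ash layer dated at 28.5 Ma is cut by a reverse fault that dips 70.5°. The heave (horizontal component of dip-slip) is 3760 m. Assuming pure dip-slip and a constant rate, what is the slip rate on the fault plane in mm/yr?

0.395 mm/yr

dip-slip = heave / cos(dip) = 3760 m / cos(70.5°) = 11260 m
rate = 11260 m / 28.5 Ma = 0.000395 m/yr = 0.395 mm/yr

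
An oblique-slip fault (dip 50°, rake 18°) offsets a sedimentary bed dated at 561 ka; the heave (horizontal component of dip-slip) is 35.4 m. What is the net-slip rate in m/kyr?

0.318 m/kyr

dip-slip = heave / cos(dip) = 35.4 / cos(50°) = 55.07 m
net slip = dip-slip / sin(rake) = 55.07 / sin(18°) = 178.2 m
rate = 178.2 m / 561 ka = 0.000318 m/yr = 0.318 m/kyr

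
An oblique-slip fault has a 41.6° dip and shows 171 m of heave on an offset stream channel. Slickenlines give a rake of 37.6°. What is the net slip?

375 m

dip-slip = heave / cos(dip) = 171 / cos(41.6°) = 228.7 m
net slip = dip-slip / sin(rake) = 228.7 / sin(37.6°) = 375 m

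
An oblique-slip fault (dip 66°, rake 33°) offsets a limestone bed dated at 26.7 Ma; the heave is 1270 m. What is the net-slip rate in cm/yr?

dip-slip = heave / cos(dip) = 1270 / cos(66°) = 3122 m
net slip = dip-slip / sin(rake) = 3122 / sin(33°) = 5733 m
rate = 5733 m / 26.7 Ma = 0.000215 m/yr = 0.0215 cm/yr

0.0215 cm/yr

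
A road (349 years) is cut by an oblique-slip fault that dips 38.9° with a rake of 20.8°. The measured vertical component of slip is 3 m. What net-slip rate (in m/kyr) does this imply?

38.5 m/kyr

dip-slip = throw / sin(dip) = 3 / sin(38.9°) = 4.777 m
net slip = dip-slip / sin(rake) = 4.777 / sin(20.8°) = 13.45 m
rate = 13.45 m / 349 years = 0.0385 m/yr = 38.5 m/kyr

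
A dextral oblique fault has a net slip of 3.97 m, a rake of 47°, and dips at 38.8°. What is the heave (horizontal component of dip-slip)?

2.26 m

dip-slip = net slip × sin(rake) = 3.97 m × sin(47°) = 2.903 m
heave = dip-slip × cos(dip) = 2.903 × cos(38.8°) = 2.26 m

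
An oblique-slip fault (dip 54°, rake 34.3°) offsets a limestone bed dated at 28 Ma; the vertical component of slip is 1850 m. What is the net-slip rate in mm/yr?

dip-slip = throw / sin(dip) = 1850 / sin(54°) = 2287 m
net slip = dip-slip / sin(rake) = 2287 / sin(34.3°) = 4058 m
rate = 4058 m / 28 Ma = 0.000145 m/yr = 0.145 mm/yr

0.145 mm/yr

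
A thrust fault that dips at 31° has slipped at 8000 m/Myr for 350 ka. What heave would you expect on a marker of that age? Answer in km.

2.40 km

dip-slip = rate × time = 8000 m/Myr × 350 ka = 2800 m
heave = dip-slip × cos(dip) = 2800 × cos(31°) = 2400 m = 2.40 km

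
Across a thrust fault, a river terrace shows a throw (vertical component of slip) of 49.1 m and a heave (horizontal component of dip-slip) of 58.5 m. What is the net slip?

76.4 m

net slip = √(throw² + heave²) = √(49.1² + 58.5²) = 76.4 m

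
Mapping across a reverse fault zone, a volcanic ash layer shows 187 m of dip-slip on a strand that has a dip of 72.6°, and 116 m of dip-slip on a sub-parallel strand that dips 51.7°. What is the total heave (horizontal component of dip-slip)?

heave_A = 187 × cos(72.6°) = 55.92 m
heave_B = 116 × cos(51.7°) = 71.89 m
total = 55.92 + 71.89 = 128 m

128 m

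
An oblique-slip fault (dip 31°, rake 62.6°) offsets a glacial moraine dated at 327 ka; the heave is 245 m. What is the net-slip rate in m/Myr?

985 m/Myr

dip-slip = heave / cos(dip) = 245 / cos(31°) = 285.8 m
net slip = dip-slip / sin(rake) = 285.8 / sin(62.6°) = 321.9 m
rate = 321.9 m / 327 ka = 0.000985 m/yr = 985 m/Myr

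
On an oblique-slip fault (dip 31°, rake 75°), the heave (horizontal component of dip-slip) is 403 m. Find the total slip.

487 m

dip-slip = heave / cos(dip) = 403 / cos(31°) = 470.2 m
net slip = dip-slip / sin(rake) = 470.2 / sin(75°) = 487 m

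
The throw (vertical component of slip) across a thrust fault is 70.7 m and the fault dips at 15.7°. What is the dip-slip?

261 m

dip-slip = throw / sin(dip) = 70.7 / sin(15.7°) = 261 m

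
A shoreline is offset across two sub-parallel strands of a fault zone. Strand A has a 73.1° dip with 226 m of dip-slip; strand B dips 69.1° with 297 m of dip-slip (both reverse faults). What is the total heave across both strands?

172 m

heave_A = 226 × cos(73.1°) = 65.70 m
heave_B = 297 × cos(69.1°) = 106 m
total = 65.70 + 106 = 172 m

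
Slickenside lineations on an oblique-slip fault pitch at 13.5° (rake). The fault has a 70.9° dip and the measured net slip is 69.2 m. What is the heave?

dip-slip = net slip × sin(rake) = 69.2 m × sin(13.5°) = 16.15 m
heave = dip-slip × cos(dip) = 16.15 × cos(70.9°) = 5.29 m

5.29 m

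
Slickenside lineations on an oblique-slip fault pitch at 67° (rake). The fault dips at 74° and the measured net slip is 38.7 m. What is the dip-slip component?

35.6 m

dip-slip = net slip × sin(rake) = 38.7 m × sin(67°) = 35.6 m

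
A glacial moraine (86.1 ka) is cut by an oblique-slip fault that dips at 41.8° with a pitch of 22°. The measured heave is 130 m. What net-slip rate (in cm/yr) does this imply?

0.541 cm/yr

dip-slip = heave / cos(dip) = 130 / cos(41.8°) = 174.4 m
net slip = dip-slip / sin(rake) = 174.4 / sin(22°) = 465.5 m
rate = 465.5 m / 86.1 ka = 0.00541 m/yr = 0.541 cm/yr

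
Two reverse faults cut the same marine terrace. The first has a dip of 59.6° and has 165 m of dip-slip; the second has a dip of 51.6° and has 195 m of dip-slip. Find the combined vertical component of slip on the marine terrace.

295 m

throw_A = 165 × sin(59.6°) = 142.3 m
throw_B = 195 × sin(51.6°) = 152.8 m
total = 142.3 + 152.8 = 295 m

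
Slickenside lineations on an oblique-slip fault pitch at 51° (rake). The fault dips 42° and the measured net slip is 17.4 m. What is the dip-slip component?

13.5 m

dip-slip = net slip × sin(rake) = 17.4 m × sin(51°) = 13.5 m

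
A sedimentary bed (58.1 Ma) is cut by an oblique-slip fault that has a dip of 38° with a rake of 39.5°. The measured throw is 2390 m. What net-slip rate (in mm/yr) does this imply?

dip-slip = throw / sin(dip) = 2390 / sin(38°) = 3882 m
net slip = dip-slip / sin(rake) = 3882 / sin(39.5°) = 6103 m
rate = 6103 m / 58.1 Ma = 0.000105 m/yr = 0.105 mm/yr

0.105 mm/yr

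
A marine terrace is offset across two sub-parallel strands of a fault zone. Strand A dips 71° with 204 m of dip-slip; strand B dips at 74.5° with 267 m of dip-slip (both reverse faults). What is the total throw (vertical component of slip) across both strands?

450 m

throw_A = 204 × sin(71°) = 192.9 m
throw_B = 267 × sin(74.5°) = 257.3 m
total = 192.9 + 257.3 = 450 m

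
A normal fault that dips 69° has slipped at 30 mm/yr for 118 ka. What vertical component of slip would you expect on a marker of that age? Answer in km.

dip-slip = rate × time = 30 mm/yr × 118 ka = 3540 m
throw = dip-slip × sin(dip) = 3540 × sin(69°) = 3300 m = 3.30 km

3.30 km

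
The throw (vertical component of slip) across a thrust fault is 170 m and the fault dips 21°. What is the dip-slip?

474 m

dip-slip = throw / sin(dip) = 170 / sin(21°) = 474 m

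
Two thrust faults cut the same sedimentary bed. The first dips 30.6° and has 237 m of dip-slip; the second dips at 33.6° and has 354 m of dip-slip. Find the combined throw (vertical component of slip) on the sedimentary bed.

throw_A = 237 × sin(30.6°) = 120.6 m
throw_B = 354 × sin(33.6°) = 195.9 m
total = 120.6 + 195.9 = 317 m

317 m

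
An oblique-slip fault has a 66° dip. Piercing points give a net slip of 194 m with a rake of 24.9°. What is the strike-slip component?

176 m

strike-slip = net slip × cos(rake) = 194 m × cos(24.9°) = 176 m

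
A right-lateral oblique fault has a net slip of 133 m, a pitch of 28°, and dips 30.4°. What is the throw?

31.6 m

dip-slip = net slip × sin(rake) = 133 m × sin(28°) = 62.44 m
throw = dip-slip × sin(dip) = 62.44 × sin(30.4°) = 31.6 m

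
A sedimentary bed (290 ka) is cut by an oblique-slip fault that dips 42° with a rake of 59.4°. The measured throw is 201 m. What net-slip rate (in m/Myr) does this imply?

dip-slip = throw / sin(dip) = 201 / sin(42°) = 300.4 m
net slip = dip-slip / sin(rake) = 300.4 / sin(59.4°) = 349 m
rate = 349 m / 290 ka = 0.00120 m/yr = 1200 m/Myr

1200 m/Myr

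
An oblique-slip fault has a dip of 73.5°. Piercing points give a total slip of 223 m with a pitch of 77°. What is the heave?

61.7 m

dip-slip = net slip × sin(rake) = 223 m × sin(77°) = 217.3 m
heave = dip-slip × cos(dip) = 217.3 × cos(73.5°) = 61.7 m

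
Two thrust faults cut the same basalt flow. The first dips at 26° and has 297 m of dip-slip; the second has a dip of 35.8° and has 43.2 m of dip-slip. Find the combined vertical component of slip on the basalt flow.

155 m

throw_A = 297 × sin(26°) = 130.2 m
throw_B = 43.2 × sin(35.8°) = 25.27 m
total = 130.2 + 25.27 = 155 m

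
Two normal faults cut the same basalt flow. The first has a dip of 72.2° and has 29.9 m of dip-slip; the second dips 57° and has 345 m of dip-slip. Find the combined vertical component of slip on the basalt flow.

throw_A = 29.9 × sin(72.2°) = 28.47 m
throw_B = 345 × sin(57°) = 289.3 m
total = 28.47 + 289.3 = 318 m

318 m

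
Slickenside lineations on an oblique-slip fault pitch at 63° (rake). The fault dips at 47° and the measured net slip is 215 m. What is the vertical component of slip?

140 m

dip-slip = net slip × sin(rake) = 215 m × sin(63°) = 191.6 m
throw = dip-slip × sin(dip) = 191.6 × sin(47°) = 140 m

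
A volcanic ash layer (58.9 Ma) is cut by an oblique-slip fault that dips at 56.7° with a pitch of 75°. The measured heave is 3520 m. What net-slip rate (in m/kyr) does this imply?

dip-slip = heave / cos(dip) = 3520 / cos(56.7°) = 6411 m
net slip = dip-slip / sin(rake) = 6411 / sin(75°) = 6638 m
rate = 6638 m / 58.9 Ma = 0.000113 m/yr = 0.113 m/kyr

0.113 m/kyr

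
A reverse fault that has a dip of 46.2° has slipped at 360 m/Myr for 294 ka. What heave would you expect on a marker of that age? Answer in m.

73.3 m

dip-slip = rate × time = 360 m/Myr × 294 ka = 105.8 m
heave = dip-slip × cos(dip) = 105.8 × cos(46.2°) = 73.3 m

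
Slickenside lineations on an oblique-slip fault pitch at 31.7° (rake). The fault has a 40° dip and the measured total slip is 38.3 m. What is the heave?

dip-slip = net slip × sin(rake) = 38.3 m × sin(31.7°) = 20.13 m
heave = dip-slip × cos(dip) = 20.13 × cos(40°) = 15.4 m

15.4 m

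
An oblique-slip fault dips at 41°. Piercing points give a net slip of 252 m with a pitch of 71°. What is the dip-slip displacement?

dip-slip = net slip × sin(rake) = 252 m × sin(71°) = 238 m

238 m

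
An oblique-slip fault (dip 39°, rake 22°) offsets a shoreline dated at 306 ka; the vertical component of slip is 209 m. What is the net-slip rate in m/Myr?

dip-slip = throw / sin(dip) = 209 / sin(39°) = 332.1 m
net slip = dip-slip / sin(rake) = 332.1 / sin(22°) = 886.5 m
rate = 886.5 m / 306 ka = 0.00290 m/yr = 2900 m/Myr

2900 m/Myr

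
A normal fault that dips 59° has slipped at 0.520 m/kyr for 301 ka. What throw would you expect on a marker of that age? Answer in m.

dip-slip = rate × time = 0.520 m/kyr × 301 ka = 156.5 m
throw = dip-slip × sin(dip) = 156.5 × sin(59°) = 134 m

134 m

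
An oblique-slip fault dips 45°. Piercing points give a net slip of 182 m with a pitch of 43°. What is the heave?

dip-slip = net slip × sin(rake) = 182 m × sin(43°) = 124.1 m
heave = dip-slip × cos(dip) = 124.1 × cos(45°) = 87.8 m

87.8 m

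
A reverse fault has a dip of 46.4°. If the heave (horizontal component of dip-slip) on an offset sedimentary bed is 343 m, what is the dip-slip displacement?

497 m

dip-slip = heave / cos(dip) = 343 / cos(46.4°) = 497 m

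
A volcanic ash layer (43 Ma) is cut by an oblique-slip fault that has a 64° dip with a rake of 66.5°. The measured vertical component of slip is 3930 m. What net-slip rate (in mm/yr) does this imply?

dip-slip = throw / sin(dip) = 3930 / sin(64°) = 4373 m
net slip = dip-slip / sin(rake) = 4373 / sin(66.5°) = 4768 m
rate = 4768 m / 43 Ma = 0.000111 m/yr = 0.111 mm/yr

0.111 mm/yr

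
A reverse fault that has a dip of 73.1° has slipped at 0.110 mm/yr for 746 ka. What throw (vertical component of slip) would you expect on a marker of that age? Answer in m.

78.5 m

dip-slip = rate × time = 0.110 mm/yr × 746 ka = 82.06 m
throw = dip-slip × sin(dip) = 82.06 × sin(73.1°) = 78.5 m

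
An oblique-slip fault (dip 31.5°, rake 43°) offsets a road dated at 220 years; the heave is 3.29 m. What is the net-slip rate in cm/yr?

2.57 cm/yr

dip-slip = heave / cos(dip) = 3.29 / cos(31.5°) = 3.859 m
net slip = dip-slip / sin(rake) = 3.859 / sin(43°) = 5.658 m
rate = 5.658 m / 220 years = 0.0257 m/yr = 2.57 cm/yr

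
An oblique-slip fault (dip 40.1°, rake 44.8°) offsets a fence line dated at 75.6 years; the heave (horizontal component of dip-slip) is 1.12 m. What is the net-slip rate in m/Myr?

dip-slip = heave / cos(dip) = 1.12 / cos(40.1°) = 1.464 m
net slip = dip-slip / sin(rake) = 1.464 / sin(44.8°) = 2.078 m
rate = 2.078 m / 75.6 years = 0.0275 m/yr = 27500 m/Myr

27500 m/Myr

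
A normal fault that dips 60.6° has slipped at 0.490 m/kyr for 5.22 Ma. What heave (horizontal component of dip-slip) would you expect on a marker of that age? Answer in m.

dip-slip = rate × time = 0.490 m/kyr × 5.22 Ma = 2558 m
heave = dip-slip × cos(dip) = 2558 × cos(60.6°) = 1260 m

1260 m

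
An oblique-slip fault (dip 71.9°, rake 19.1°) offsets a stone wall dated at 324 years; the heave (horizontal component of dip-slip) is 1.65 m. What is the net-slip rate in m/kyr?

50.1 m/kyr

dip-slip = heave / cos(dip) = 1.65 / cos(71.9°) = 5.311 m
net slip = dip-slip / sin(rake) = 5.311 / sin(19.1°) = 16.23 m
rate = 16.23 m / 324 years = 0.0501 m/yr = 50.1 m/kyr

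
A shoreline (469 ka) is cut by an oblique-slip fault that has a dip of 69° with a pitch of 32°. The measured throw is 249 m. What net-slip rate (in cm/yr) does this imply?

dip-slip = throw / sin(dip) = 249 / sin(69°) = 266.7 m
net slip = dip-slip / sin(rake) = 266.7 / sin(32°) = 503.3 m
rate = 503.3 m / 469 ka = 0.00107 m/yr = 0.107 cm/yr

0.107 cm/yr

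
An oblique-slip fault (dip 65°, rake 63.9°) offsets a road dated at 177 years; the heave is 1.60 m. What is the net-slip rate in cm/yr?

2.38 cm/yr

dip-slip = heave / cos(dip) = 1.60 / cos(65°) = 3.786 m
net slip = dip-slip / sin(rake) = 3.786 / sin(63.9°) = 4.216 m
rate = 4.216 m / 177 years = 0.0238 m/yr = 2.38 cm/yr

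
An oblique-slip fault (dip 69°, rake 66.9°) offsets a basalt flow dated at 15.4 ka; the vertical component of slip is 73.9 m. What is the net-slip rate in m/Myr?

5590 m/Myr

dip-slip = throw / sin(dip) = 73.9 / sin(69°) = 79.16 m
net slip = dip-slip / sin(rake) = 79.16 / sin(66.9°) = 86.06 m
rate = 86.06 m / 15.4 ka = 0.00559 m/yr = 5590 m/Myr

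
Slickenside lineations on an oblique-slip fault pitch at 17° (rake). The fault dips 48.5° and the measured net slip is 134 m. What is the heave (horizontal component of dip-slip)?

dip-slip = net slip × sin(rake) = 134 m × sin(17°) = 39.18 m
heave = dip-slip × cos(dip) = 39.18 × cos(48.5°) = 26 m

26 m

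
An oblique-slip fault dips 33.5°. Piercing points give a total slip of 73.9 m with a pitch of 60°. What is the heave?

dip-slip = net slip × sin(rake) = 73.9 m × sin(60°) = 64 m
heave = dip-slip × cos(dip) = 64 × cos(33.5°) = 53.4 m

53.4 m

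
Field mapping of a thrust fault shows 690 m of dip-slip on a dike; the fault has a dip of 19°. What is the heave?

heave = dip-slip × cos(dip) = 690 m × cos(19°) = 652 m

652 m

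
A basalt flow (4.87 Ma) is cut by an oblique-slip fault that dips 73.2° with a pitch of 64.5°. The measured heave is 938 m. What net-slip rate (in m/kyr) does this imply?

dip-slip = heave / cos(dip) = 938 / cos(73.2°) = 3245 m
net slip = dip-slip / sin(rake) = 3245 / sin(64.5°) = 3596 m
rate = 3596 m / 4.87 Ma = 0.000738 m/yr = 0.738 m/kyr

0.738 m/kyr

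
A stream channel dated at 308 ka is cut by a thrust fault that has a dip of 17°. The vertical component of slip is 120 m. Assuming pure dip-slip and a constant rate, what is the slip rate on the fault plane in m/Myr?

1330 m/Myr

dip-slip = throw / sin(dip) = 120 m / sin(17°) = 410.4 m
rate = 410.4 m / 308 ka = 0.00133 m/yr = 1330 m/Myr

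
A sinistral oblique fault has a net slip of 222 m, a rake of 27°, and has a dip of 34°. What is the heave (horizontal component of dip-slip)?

dip-slip = net slip × sin(rake) = 222 m × sin(27°) = 100.8 m
heave = dip-slip × cos(dip) = 100.8 × cos(34°) = 83.6 m

83.6 m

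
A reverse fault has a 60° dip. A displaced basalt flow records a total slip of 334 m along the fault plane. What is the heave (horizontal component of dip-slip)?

heave = dip-slip × cos(dip) = 334 m × cos(60°) = 167 m

167 m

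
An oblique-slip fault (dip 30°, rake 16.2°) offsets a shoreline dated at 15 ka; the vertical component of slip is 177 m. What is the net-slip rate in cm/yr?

dip-slip = throw / sin(dip) = 177 / sin(30°) = 354 m
net slip = dip-slip / sin(rake) = 354 / sin(16.2°) = 1269 m
rate = 1269 m / 15 ka = 0.0846 m/yr = 8.46 cm/yr

8.46 cm/yr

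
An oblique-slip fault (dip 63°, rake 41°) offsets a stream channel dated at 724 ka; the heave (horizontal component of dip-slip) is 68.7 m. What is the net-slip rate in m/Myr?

dip-slip = heave / cos(dip) = 68.7 / cos(63°) = 151.3 m
net slip = dip-slip / sin(rake) = 151.3 / sin(41°) = 230.7 m
rate = 230.7 m / 724 ka = 0.000319 m/yr = 319 m/Myr

319 m/Myr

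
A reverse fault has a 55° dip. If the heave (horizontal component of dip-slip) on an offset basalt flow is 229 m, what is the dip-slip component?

dip-slip = heave / cos(dip) = 229 / cos(55°) = 399 m

399 m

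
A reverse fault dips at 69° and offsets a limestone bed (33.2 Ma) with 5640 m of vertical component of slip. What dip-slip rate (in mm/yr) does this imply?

0.182 mm/yr

dip-slip = throw / sin(dip) = 5640 m / sin(69°) = 6041 m
rate = 6041 m / 33.2 Ma = 0.000182 m/yr = 0.182 mm/yr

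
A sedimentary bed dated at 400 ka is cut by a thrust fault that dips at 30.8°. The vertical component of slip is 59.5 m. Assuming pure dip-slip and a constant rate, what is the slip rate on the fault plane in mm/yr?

dip-slip = throw / sin(dip) = 59.5 m / sin(30.8°) = 116.2 m
rate = 116.2 m / 400 ka = 0.000291 m/yr = 0.291 mm/yr

0.291 mm/yr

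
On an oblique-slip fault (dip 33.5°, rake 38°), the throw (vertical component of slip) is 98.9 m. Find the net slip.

291 m

dip-slip = throw / sin(dip) = 98.9 / sin(33.5°) = 179.2 m
net slip = dip-slip / sin(rake) = 179.2 / sin(38°) = 291 m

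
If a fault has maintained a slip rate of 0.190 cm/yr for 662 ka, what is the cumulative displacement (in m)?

slip = rate × time = 0.190 cm/yr × 662 ka = 1260 m

1260 m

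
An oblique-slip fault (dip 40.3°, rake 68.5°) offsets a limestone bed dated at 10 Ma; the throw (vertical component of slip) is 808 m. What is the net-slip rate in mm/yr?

0.134 mm/yr

dip-slip = throw / sin(dip) = 808 / sin(40.3°) = 1249 m
net slip = dip-slip / sin(rake) = 1249 / sin(68.5°) = 1343 m
rate = 1343 m / 10 Ma = 0.000134 m/yr = 0.134 mm/yr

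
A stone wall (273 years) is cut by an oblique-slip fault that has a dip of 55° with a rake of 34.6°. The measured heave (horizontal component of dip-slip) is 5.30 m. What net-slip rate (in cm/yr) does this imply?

dip-slip = heave / cos(dip) = 5.30 / cos(55°) = 9.240 m
net slip = dip-slip / sin(rake) = 9.240 / sin(34.6°) = 16.27 m
rate = 16.27 m / 273 years = 0.0596 m/yr = 5.96 cm/yr

5.96 cm/yr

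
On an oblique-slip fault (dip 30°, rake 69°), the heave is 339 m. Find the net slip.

dip-slip = heave / cos(dip) = 339 / cos(30°) = 391.4 m
net slip = dip-slip / sin(rake) = 391.4 / sin(69°) = 419 m

419 m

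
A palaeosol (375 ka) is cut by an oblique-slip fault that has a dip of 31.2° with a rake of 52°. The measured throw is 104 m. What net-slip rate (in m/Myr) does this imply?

679 m/Myr

dip-slip = throw / sin(dip) = 104 / sin(31.2°) = 200.8 m
net slip = dip-slip / sin(rake) = 200.8 / sin(52°) = 254.8 m
rate = 254.8 m / 375 ka = 0.000679 m/yr = 679 m/Myr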